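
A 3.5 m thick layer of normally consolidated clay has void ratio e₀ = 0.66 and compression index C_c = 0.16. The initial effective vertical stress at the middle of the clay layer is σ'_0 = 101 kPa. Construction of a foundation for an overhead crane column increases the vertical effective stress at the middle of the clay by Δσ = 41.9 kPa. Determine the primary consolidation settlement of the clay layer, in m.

Final effective stress: σ'_f = σ'_0 + Δσ = 101 + 41.9 = 142.9 kPa.
Normally consolidated clay, so the full stress increment lies on the virgin compression line:
S_c = C_c·H/(1+e₀)·log₁₀(σ'_f/σ'_0) = 0.16×3.5/(1+0.66)×log₁₀(142.9/101)
    = 0.33735 × 0.15071 = 0.05084 m

S_c ≈ 0.0508 m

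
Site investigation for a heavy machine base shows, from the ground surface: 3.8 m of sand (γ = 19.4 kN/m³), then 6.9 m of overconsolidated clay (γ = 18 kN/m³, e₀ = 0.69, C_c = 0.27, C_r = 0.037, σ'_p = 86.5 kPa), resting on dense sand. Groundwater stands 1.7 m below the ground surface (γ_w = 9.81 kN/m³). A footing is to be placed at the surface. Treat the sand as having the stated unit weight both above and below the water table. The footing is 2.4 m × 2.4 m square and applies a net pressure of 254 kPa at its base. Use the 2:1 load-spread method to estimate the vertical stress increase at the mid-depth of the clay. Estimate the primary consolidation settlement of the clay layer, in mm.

S_c ≈ 59.3 mm

Mid-depth of clay below the ground surface: z = 3.8 + 6.9/2 = 7.25 m.
Total vertical stress at mid-clay: σ_v = 19.4×3.8 + 18×3.45 = 135.82 kPa.
Pore pressure: u = 9.81×(7.25 − 1.7) = 54.446 kPa.
Initial effective stress: σ'_0 = σ_v − u = 135.82 − 54.446 = 81.374 kPa.
Stress increase at mid-clay by the 2:1 spreading method:
Δσ = qBL/((B+z)(L+z)) = 254×2.4×2.4/((2.4+7.25)(2.4+7.25)) = 15.711 kPa
Final effective stress: σ'_f = 81.374 + 15.711 = 97.085 kPa.
σ'_f = 97.085 > σ'_p = 86.5 kPa, so the stress path crosses the preconsolidation pressure — recompression up to σ'_p, then virgin compression beyond:
S_c = H/(1+e₀)·[C_r·log₁₀(σ'_p/σ'_0) + C_c·log₁₀(σ'_f/σ'_p)]
    = 6.9/1.69 × [0.037×log₁₀(86.5/81.374) + 0.27×log₁₀(97.085/86.5)]
    = 4.0828 × [0.00098163 + 0.013537] = 0.05928 m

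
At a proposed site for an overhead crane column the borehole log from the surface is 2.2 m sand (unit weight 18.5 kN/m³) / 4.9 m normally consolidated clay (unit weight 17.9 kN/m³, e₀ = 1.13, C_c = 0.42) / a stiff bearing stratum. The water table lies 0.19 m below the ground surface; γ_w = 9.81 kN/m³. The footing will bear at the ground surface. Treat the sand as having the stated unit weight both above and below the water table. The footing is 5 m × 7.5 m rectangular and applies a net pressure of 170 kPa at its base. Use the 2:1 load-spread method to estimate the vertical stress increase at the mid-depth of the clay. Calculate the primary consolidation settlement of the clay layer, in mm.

S_c ≈ 355 mm

Mid-depth of clay below the ground surface: z = 2.2 + 4.9/2 = 4.65 m.
Total vertical stress at mid-clay: σ_v = 18.5×2.2 + 17.9×2.45 = 84.555 kPa.
Pore pressure: u = 9.81×(4.65 − 0.19) = 43.753 kPa.
Initial effective stress: σ'_0 = σ_v − u = 84.555 − 43.753 = 40.802 kPa.
Stress increase at mid-clay by the 2:1 spreading method:
Δσ = qBL/((B+z)(L+z)) = 170×5×7.5/((5+4.65)(7.5+4.65)) = 54.372 kPa
Final effective stress: σ'_f = σ'_0 + Δσ = 40.802 + 54.372 = 95.174 kPa.
Normally consolidated clay, so the full stress increment lies on the virgin compression line:
S_c = C_c·H/(1+e₀)·log₁₀(σ'_f/σ'_0) = 0.42×4.9/(1+1.13)×log₁₀(95.174/40.802)
    = 0.9662 × 0.36784 = 0.3554 m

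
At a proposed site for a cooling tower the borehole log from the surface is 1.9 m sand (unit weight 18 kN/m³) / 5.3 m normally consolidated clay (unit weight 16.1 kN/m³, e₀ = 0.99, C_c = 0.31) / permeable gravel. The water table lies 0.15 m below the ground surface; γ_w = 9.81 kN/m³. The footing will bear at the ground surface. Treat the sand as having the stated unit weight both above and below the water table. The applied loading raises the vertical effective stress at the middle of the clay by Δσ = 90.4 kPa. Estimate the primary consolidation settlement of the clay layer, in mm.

Mid-depth of clay below the ground surface: z = 1.9 + 5.3/2 = 4.55 m.
Total vertical stress at mid-clay: σ_v = 18×1.9 + 16.1×2.65 = 76.865 kPa.
Pore pressure: u = 9.81×(4.55 − 0.15) = 43.164 kPa.
Initial effective stress: σ'_0 = σ_v − u = 76.865 − 43.164 = 33.701 kPa.
Final effective stress: σ'_f = σ'_0 + Δσ = 33.701 + 90.4 = 124.1 kPa.
Normally consolidated clay, so the full stress increment lies on the virgin compression line:
S_c = C_c·H/(1+e₀)·log₁₀(σ'_f/σ'_0) = 0.31×5.3/(1+0.99)×log₁₀(124.1/33.701)
    = 0.82563 × 0.56613 = 0.4674 m

S_c ≈ 467 mm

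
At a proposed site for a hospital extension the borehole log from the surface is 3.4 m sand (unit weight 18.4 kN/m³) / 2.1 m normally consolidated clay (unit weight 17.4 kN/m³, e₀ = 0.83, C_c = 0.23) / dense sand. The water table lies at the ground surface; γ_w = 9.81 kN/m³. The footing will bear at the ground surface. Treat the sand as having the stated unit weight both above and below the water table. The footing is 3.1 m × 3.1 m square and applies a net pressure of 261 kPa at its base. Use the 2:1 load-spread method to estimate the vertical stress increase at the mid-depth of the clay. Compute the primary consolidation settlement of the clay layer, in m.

S_c ≈ 0.0895 m

Mid-depth of clay below the ground surface: z = 3.4 + 2.1/2 = 4.45 m.
Total vertical stress at mid-clay: σ_v = 18.4×3.4 + 17.4×1.05 = 80.83 kPa.
Pore pressure: u = 9.81×(4.45 − 0) = 43.655 kPa.
Initial effective stress: σ'_0 = σ_v − u = 80.83 − 43.655 = 37.175 kPa.
Stress increase at mid-clay by the 2:1 spreading method:
Δσ = qBL/((B+z)(L+z)) = 261×3.1×3.1/((3.1+4.45)(3.1+4.45)) = 44.002 kPa
Final effective stress: σ'_f = σ'_0 + Δσ = 37.175 + 44.002 = 81.177 kPa.
Normally consolidated clay, so the full stress increment lies on the virgin compression line:
S_c = C_c·H/(1+e₀)·log₁₀(σ'_f/σ'_0) = 0.23×2.1/(1+0.83)×log₁₀(81.177/37.175)
    = 0.26393 × 0.33918 = 0.08952 m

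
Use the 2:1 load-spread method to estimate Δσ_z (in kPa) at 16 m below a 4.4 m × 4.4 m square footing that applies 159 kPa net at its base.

By the 2:1 method the load spreads at 1 horizontal : 2 vertical, so at depth z the loaded area has grown by z in each plan dimension:
Δσ = qBL/((B+z)(L+z)) = 159×4.4×4.4/((4.4+16)(4.4+16)) = 7.3968 kPa

Δσ_z ≈ 7.4 kPa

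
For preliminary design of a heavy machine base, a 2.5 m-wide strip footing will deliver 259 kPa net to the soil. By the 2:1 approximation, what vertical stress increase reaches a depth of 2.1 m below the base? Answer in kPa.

Δσ_z ≈ 141 kPa

By the 2:1 method the load spreads at 1 horizontal : 2 vertical, so at depth z the loaded area has grown by z in each plan dimension:
Δσ = qB/(B+z) = 259×2.5/(2.5+2.1) = 140.76 kPa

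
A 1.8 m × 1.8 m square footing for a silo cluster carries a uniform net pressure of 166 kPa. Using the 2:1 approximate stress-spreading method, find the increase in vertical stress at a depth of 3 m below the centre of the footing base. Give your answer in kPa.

By the 2:1 method the load spreads at 1 horizontal : 2 vertical, so at depth z the loaded area has grown by z in each plan dimension:
Δσ = qBL/((B+z)(L+z)) = 166×1.8×1.8/((1.8+3)(1.8+3)) = 23.344 kPa

Δσ_z ≈ 23.3 kPa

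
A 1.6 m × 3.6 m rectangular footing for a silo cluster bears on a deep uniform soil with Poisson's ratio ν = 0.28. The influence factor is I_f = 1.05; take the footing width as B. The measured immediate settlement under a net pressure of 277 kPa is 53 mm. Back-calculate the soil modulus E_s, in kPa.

E_s ≈ 8090 kPa

S_e = q·B·(1−ν²)/E_s · I_f  ⇒  E_s = q·B·(1−ν²)·I_f / S_e.
E_s = 277 × 1.6 × 0.9216 × 1.05 / 0.053 = 8092 kPa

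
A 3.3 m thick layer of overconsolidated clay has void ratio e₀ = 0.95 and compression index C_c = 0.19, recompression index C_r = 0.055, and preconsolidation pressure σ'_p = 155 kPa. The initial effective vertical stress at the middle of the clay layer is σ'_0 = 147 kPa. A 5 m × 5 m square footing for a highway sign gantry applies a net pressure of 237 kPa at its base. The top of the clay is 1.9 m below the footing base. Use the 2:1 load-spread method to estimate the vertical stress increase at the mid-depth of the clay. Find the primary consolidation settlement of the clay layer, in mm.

Mid-depth of clay below the footing base: z = 1.9 + 3.3/2 = 3.55 m.
Stress increase at mid-clay by the 2:1 spreading method:
Δσ = qBL/((B+z)(L+z)) = 237×5×5/((5+3.55)(5+3.55)) = 81.051 kPa
Final effective stress: σ'_f = 147 + 81.051 = 228.05 kPa.
σ'_f = 228.05 > σ'_p = 155 kPa, so the stress path crosses the preconsolidation pressure — recompression up to σ'_p, then virgin compression beyond:
S_c = H/(1+e₀)·[C_r·log₁₀(σ'_p/σ'_0) + C_c·log₁₀(σ'_f/σ'_p)]
    = 3.3/1.95 × [0.055×log₁₀(155/147) + 0.19×log₁₀(228.05/155)]
    = 1.6923 × [0.0012658 + 0.031863] = 0.05606 m

S_c ≈ 56.1 mm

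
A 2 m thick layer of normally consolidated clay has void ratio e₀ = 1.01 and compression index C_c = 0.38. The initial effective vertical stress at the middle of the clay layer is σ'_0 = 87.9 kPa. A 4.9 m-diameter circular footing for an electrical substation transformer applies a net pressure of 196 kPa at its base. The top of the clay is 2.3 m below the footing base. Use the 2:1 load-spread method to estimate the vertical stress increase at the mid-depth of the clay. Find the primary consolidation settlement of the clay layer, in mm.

S_c ≈ 96.2 mm

Mid-depth of clay below the footing base: z = 2.3 + 2/2 = 3.3 m.
Stress increase at mid-clay by the 2:1 spreading method:
Δσ ≈ qD²/(D+z)² = 196×4.9²/(4.9+3.3)² = 69.988 kPa
Final effective stress: σ'_f = σ'_0 + Δσ = 87.9 + 69.988 = 157.89 kPa.
Normally consolidated clay, so the full stress increment lies on the virgin compression line:
S_c = C_c·H/(1+e₀)·log₁₀(σ'_f/σ'_0) = 0.38×2/(1+1.01)×log₁₀(157.89/87.9)
    = 0.37811 × 0.25437 = 0.09618 m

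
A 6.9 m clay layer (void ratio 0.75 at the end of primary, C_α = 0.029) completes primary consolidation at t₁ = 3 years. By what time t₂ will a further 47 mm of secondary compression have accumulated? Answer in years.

t₂ ≈ 7.73 years

S_s = C_α·H/(1+e_p)·log₁₀(t₂/t₁) ⇒ log₁₀(t₂/t₁) = S_s·(1+e_p)/(C_α·H).
log₁₀(t₂/t₁) = 0.047 × (1+0.75) / (0.029×6.9) = 0.411
t₂ = t₁ × 10^0.411 = 3 × 2.577 = 7.73 years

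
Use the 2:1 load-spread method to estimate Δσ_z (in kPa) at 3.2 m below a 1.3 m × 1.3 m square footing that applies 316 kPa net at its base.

Δσ_z ≈ 26.4 kPa

By the 2:1 method the load spreads at 1 horizontal : 2 vertical, so at depth z the loaded area has grown by z in each plan dimension:
Δσ = qBL/((B+z)(L+z)) = 316×1.3×1.3/((1.3+3.2)(1.3+3.2)) = 26.372 kPa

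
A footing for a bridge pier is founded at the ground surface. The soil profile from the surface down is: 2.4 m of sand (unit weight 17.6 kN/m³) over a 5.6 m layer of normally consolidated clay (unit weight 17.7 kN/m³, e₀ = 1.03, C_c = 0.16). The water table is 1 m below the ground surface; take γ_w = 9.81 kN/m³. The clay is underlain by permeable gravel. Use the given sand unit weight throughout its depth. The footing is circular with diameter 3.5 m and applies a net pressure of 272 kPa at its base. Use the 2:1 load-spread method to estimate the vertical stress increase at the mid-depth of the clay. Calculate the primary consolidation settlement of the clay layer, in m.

Mid-depth of clay below the ground surface: z = 2.4 + 5.6/2 = 5.2 m.
Total vertical stress at mid-clay: σ_v = 17.6×2.4 + 17.7×2.8 = 91.8 kPa.
Pore pressure: u = 9.81×(5.2 − 1) = 41.202 kPa.
Initial effective stress: σ'_0 = σ_v − u = 91.8 − 41.202 = 50.598 kPa.
Stress increase at mid-clay by the 2:1 spreading method:
Δσ ≈ qD²/(D+z)² = 272×3.5²/(3.5+5.2)² = 44.022 kPa
Final effective stress: σ'_f = σ'_0 + Δσ = 50.598 + 44.022 = 94.62 kPa.
Normally consolidated clay, so the full stress increment lies on the virgin compression line:
S_c = C_c·H/(1+e₀)·log₁₀(σ'_f/σ'_0) = 0.16×5.6/(1+1.03)×log₁₀(94.62/50.598)
    = 0.44138 × 0.27185 = 0.12 m

S_c ≈ 0.12 m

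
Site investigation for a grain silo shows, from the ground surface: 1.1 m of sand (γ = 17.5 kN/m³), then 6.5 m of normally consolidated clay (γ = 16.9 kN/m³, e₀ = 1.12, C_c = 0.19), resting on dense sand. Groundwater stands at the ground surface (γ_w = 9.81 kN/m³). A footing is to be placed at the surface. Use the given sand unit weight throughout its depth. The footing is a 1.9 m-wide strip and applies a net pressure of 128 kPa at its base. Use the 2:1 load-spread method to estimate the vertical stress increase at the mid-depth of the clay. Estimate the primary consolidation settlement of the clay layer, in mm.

Mid-depth of clay below the ground surface: z = 1.1 + 6.5/2 = 4.35 m.
Total vertical stress at mid-clay: σ_v = 17.5×1.1 + 16.9×3.25 = 74.175 kPa.
Pore pressure: u = 9.81×(4.35 − 0) = 42.673 kPa.
Initial effective stress: σ'_0 = σ_v − u = 74.175 − 42.673 = 31.502 kPa.
Stress increase at mid-clay by the 2:1 spreading method:
Δσ = qB/(B+z) = 128×1.9/(1.9+4.35) = 38.912 kPa
Final effective stress: σ'_f = σ'_0 + Δσ = 31.502 + 38.912 = 70.414 kPa.
Normally consolidated clay, so the full stress increment lies on the virgin compression line:
S_c = C_c·H/(1+e₀)·log₁₀(σ'_f/σ'_0) = 0.19×6.5/(1+1.12)×log₁₀(70.414/31.502)
    = 0.58255 × 0.34932 = 0.2035 m

S_c ≈ 203 mm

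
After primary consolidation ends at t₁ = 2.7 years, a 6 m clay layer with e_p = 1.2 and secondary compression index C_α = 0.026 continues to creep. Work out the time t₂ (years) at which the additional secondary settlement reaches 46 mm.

t₂ ≈ 12 years

S_s = C_α·H/(1+e_p)·log₁₀(t₂/t₁) ⇒ log₁₀(t₂/t₁) = S_s·(1+e_p)/(C_α·H).
log₁₀(t₂/t₁) = 0.046 × (1+1.2) / (0.026×6) = 0.6487
t₂ = t₁ × 10^0.6487 = 2.7 × 4.454 = 12.02 years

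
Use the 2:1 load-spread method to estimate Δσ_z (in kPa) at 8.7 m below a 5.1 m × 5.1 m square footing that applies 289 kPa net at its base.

By the 2:1 method the load spreads at 1 horizontal : 2 vertical, so at depth z the loaded area has grown by z in each plan dimension:
Δσ = qBL/((B+z)(L+z)) = 289×5.1×5.1/((5.1+8.7)(5.1+8.7)) = 39.471 kPa

Δσ_z ≈ 39.5 kPa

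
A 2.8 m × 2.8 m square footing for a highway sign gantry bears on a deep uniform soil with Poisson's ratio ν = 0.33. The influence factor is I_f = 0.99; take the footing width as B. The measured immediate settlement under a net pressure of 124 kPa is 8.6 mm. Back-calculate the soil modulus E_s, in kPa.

E_s ≈ 35600 kPa

S_e = q·B·(1−ν²)/E_s · I_f  ⇒  E_s = q·B·(1−ν²)·I_f / S_e.
E_s = 124 × 2.8 × 0.8911 × 0.99 / 0.0086 = 35620 kPa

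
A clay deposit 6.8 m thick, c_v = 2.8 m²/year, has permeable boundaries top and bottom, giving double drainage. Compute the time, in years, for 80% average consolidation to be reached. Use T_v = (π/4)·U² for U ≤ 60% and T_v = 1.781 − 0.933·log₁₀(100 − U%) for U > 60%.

t ≈ 2.34 years

Drainage path length: H_d = H/2 = 3.4 m (double drainage).
U > 60%: T_v = 1.781 − 0.933·log₁₀(100 − 80) = 0.56714.
t = T_v·H_d²/c_v = 0.56714×3.4²/2.8 = 2.341 years.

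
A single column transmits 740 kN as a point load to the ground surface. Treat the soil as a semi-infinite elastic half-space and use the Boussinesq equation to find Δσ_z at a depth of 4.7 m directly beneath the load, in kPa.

Δσ_z ≈ 16 kPa

Boussinesq vertical stress below a point load on an elastic half-space:
Δσ_z = 3P/(2πz²) · [1 + (r/z)²]^(−5/2)
r/z = 0/4.7 = 0; [1+(r/z)²]^(−5/2) = 1.
Δσ_z = 3×740/(2π×4.7²) × 1 = 15.995 × 1 = 15.99 kPa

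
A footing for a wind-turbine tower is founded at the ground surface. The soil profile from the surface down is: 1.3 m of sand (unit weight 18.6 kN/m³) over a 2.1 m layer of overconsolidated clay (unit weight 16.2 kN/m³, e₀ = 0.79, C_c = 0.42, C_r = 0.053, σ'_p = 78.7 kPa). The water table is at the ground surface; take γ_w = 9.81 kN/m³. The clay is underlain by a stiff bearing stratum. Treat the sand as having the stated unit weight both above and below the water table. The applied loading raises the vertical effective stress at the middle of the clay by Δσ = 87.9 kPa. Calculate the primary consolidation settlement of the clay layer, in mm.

Mid-depth of clay below the ground surface: z = 1.3 + 2.1/2 = 2.35 m.
Total vertical stress at mid-clay: σ_v = 18.6×1.3 + 16.2×1.05 = 41.19 kPa.
Pore pressure: u = 9.81×(2.35 − 0) = 23.054 kPa.
Initial effective stress: σ'_0 = σ_v − u = 41.19 − 23.054 = 18.136 kPa.
Final effective stress: σ'_f = 18.136 + 87.9 = 106.04 kPa.
σ'_f = 106.04 > σ'_p = 78.7 kPa, so the stress path crosses the preconsolidation pressure — recompression up to σ'_p, then virgin compression beyond:
S_c = H/(1+e₀)·[C_r·log₁₀(σ'_p/σ'_0) + C_c·log₁₀(σ'_f/σ'_p)]
    = 2.1/1.79 × [0.053×log₁₀(78.7/18.136) + 0.42×log₁₀(106.04/78.7)]
    = 1.1732 × [0.033784 + 0.054388] = 0.1034 m

S_c ≈ 103 mm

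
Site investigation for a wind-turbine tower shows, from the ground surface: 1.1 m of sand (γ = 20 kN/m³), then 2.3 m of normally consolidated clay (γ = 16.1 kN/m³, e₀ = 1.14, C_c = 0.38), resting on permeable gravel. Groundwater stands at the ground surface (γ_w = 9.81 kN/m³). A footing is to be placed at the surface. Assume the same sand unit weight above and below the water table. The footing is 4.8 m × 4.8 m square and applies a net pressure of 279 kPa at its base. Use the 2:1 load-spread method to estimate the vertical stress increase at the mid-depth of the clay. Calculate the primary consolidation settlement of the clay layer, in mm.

Mid-depth of clay below the ground surface: z = 1.1 + 2.3/2 = 2.25 m.
Total vertical stress at mid-clay: σ_v = 20×1.1 + 16.1×1.15 = 40.515 kPa.
Pore pressure: u = 9.81×(2.25 − 0) = 22.073 kPa.
Initial effective stress: σ'_0 = σ_v − u = 40.515 − 22.073 = 18.442 kPa.
Stress increase at mid-clay by the 2:1 spreading method:
Δσ = qBL/((B+z)(L+z)) = 279×4.8×4.8/((4.8+2.25)(4.8+2.25)) = 129.33 kPa
Final effective stress: σ'_f = σ'_0 + Δσ = 18.442 + 129.33 = 147.77 kPa.
Normally consolidated clay, so the full stress increment lies on the virgin compression line:
S_c = C_c·H/(1+e₀)·log₁₀(σ'_f/σ'_0) = 0.38×2.3/(1+1.14)×log₁₀(147.77/18.442)
    = 0.40841 × 0.90378 = 0.3691 m

S_c ≈ 369 mm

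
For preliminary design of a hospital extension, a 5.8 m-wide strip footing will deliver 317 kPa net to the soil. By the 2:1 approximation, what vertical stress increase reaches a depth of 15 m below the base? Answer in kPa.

By the 2:1 method the load spreads at 1 horizontal : 2 vertical, so at depth z the loaded area has grown by z in each plan dimension:
Δσ = qB/(B+z) = 317×5.8/(5.8+15) = 88.394 kPa

Δσ_z ≈ 88.4 kPa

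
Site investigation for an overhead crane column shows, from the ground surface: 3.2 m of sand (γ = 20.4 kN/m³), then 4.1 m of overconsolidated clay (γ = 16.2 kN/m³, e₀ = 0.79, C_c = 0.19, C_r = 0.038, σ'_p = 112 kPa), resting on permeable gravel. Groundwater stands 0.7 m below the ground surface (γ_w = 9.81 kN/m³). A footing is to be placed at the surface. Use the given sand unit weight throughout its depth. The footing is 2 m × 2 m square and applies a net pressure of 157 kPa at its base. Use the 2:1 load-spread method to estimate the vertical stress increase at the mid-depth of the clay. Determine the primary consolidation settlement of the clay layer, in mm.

S_c ≈ 7.57 mm

Mid-depth of clay below the ground surface: z = 3.2 + 4.1/2 = 5.25 m.
Total vertical stress at mid-clay: σ_v = 20.4×3.2 + 16.2×2.05 = 98.49 kPa.
Pore pressure: u = 9.81×(5.25 − 0.7) = 44.636 kPa.
Initial effective stress: σ'_0 = σ_v − u = 98.49 − 44.636 = 53.854 kPa.
Stress increase at mid-clay by the 2:1 spreading method:
Δσ = qBL/((B+z)(L+z)) = 157×2×2/((2+5.25)(2+5.25)) = 11.948 kPa
Final effective stress: σ'_f = 53.854 + 11.948 = 65.802 kPa.
σ'_f = 65.802 ≤ σ'_p = 112 kPa, so the clay remains overconsolidated and only the recompression index applies:
S_c = C_r·H/(1+e₀)·log₁₀(σ'_f/σ'_0) = 0.038×4.1/1.79×log₁₀(65.802/53.854)
    = 0.087039 × 0.087021 = 0.007574 m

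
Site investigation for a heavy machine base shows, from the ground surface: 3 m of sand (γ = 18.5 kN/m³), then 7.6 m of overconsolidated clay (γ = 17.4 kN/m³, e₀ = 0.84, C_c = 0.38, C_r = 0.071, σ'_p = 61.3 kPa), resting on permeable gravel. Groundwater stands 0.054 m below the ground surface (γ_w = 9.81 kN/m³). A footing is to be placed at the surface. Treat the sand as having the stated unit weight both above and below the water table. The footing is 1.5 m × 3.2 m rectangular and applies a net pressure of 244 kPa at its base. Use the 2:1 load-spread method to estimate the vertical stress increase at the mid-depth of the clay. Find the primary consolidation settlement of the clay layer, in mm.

Mid-depth of clay below the ground surface: z = 3 + 7.6/2 = 6.8 m.
Total vertical stress at mid-clay: σ_v = 18.5×3 + 17.4×3.8 = 121.62 kPa.
Pore pressure: u = 9.81×(6.8 − 0.054) = 66.178 kPa.
Initial effective stress: σ'_0 = σ_v − u = 121.62 − 66.178 = 55.442 kPa.
Stress increase at mid-clay by the 2:1 spreading method:
Δσ = qBL/((B+z)(L+z)) = 244×1.5×3.2/((1.5+6.8)(3.2+6.8)) = 14.111 kPa
Final effective stress: σ'_f = 55.442 + 14.111 = 69.553 kPa.
σ'_f = 69.553 > σ'_p = 61.3 kPa, so the stress path crosses the preconsolidation pressure — recompression up to σ'_p, then virgin compression beyond:
S_c = H/(1+e₀)·[C_r·log₁₀(σ'_p/σ'_0) + C_c·log₁₀(σ'_f/σ'_p)]
    = 7.6/1.84 × [0.071×log₁₀(61.3/55.442) + 0.38×log₁₀(69.553/61.3)]
    = 4.1304 × [0.0030971 + 0.020845] = 0.09889 m

S_c ≈ 98.9 mm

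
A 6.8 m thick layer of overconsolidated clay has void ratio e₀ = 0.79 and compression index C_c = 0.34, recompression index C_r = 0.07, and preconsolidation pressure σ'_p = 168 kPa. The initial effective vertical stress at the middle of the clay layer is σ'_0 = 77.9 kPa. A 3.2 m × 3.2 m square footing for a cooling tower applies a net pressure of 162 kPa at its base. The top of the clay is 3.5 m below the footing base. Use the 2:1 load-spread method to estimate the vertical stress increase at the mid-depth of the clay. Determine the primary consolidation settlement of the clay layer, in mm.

Mid-depth of clay below the footing base: z = 3.5 + 6.8/2 = 6.9 m.
Stress increase at mid-clay by the 2:1 spreading method:
Δσ = qBL/((B+z)(L+z)) = 162×3.2×3.2/((3.2+6.9)(3.2+6.9)) = 16.262 kPa
Final effective stress: σ'_f = 77.9 + 16.262 = 94.162 kPa.
σ'_f = 94.162 ≤ σ'_p = 168 kPa, so the clay remains overconsolidated and only the recompression index applies:
S_c = C_r·H/(1+e₀)·log₁₀(σ'_f/σ'_0) = 0.07×6.8/1.79×log₁₀(94.162/77.9)
    = 0.26592 × 0.082338 = 0.0219 m

S_c ≈ 21.9 mm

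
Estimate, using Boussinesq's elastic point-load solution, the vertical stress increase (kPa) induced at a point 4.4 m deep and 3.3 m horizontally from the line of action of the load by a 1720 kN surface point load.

Δσ_z ≈ 13.9 kPa

Boussinesq vertical stress below a point load on an elastic half-space:
Δσ_z = 3P/(2πz²) · [1 + (r/z)²]^(−5/2)
r/z = 3.3/4.4 = 0.75; [1+(r/z)²]^(−5/2) = 0.32768.
Δσ_z = 3×1720/(2π×4.4²) × 0.32768 = 42.419 × 0.32768 = 13.9 kPa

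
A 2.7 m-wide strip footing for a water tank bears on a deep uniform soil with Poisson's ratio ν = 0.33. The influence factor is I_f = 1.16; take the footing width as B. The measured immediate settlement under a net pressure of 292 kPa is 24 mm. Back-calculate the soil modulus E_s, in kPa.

E_s ≈ 34000 kPa

S_e = q·B·(1−ν²)/E_s · I_f  ⇒  E_s = q·B·(1−ν²)·I_f / S_e.
E_s = 292 × 2.7 × 0.8911 × 1.16 / 0.024 = 33960 kPa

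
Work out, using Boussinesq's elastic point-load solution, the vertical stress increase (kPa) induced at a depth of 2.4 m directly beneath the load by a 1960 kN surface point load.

Boussinesq vertical stress below a point load on an elastic half-space:
Δσ_z = 3P/(2πz²) · [1 + (r/z)²]^(−5/2)
r/z = 0/2.4 = 0; [1+(r/z)²]^(−5/2) = 1.
Δσ_z = 3×1960/(2π×2.4²) × 1 = 162.47 × 1 = 162.5 kPa

Δσ_z ≈ 162 kPa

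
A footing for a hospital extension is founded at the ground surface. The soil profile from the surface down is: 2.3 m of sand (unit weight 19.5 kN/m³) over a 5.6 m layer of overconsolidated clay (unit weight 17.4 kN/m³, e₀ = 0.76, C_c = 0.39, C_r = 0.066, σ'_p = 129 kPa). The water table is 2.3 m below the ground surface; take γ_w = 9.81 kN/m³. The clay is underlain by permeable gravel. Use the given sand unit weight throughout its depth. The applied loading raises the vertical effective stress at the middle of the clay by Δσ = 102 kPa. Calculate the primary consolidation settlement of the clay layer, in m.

S_c ≈ 0.204 m

Mid-depth of clay below the ground surface: z = 2.3 + 5.6/2 = 5.1 m.
Total vertical stress at mid-clay: σ_v = 19.5×2.3 + 17.4×2.8 = 93.57 kPa.
Pore pressure: u = 9.81×(5.1 − 2.3) = 27.468 kPa.
Initial effective stress: σ'_0 = σ_v − u = 93.57 − 27.468 = 66.102 kPa.
Final effective stress: σ'_f = 66.102 + 102 = 168.1 kPa.
σ'_f = 168.1 > σ'_p = 129 kPa, so the stress path crosses the preconsolidation pressure — recompression up to σ'_p, then virgin compression beyond:
S_c = H/(1+e₀)·[C_r·log₁₀(σ'_p/σ'_0) + C_c·log₁₀(σ'_f/σ'_p)]
    = 5.6/1.76 × [0.066×log₁₀(129/66.102) + 0.39×log₁₀(168.1/129)]
    = 3.1818 × [0.019165 + 0.044841] = 0.2037 m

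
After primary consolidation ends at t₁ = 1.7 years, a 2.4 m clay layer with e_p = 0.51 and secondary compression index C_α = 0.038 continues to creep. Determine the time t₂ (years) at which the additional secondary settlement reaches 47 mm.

S_s = C_α·H/(1+e_p)·log₁₀(t₂/t₁) ⇒ log₁₀(t₂/t₁) = S_s·(1+e_p)/(C_α·H).
log₁₀(t₂/t₁) = 0.047 × (1+0.51) / (0.038×2.4) = 0.7782
t₂ = t₁ × 10^0.7782 = 1.7 × 6 = 10.2 years

t₂ ≈ 10.2 years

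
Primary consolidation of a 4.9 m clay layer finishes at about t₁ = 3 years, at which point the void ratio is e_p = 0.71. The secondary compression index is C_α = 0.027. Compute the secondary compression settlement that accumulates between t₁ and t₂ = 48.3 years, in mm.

S_s ≈ 93.4 mm

Secondary compression: S_s = C_α·H/(1+e_p)·log₁₀(t₂/t₁)
S_s = 0.027×4.9/(1+0.71)×log₁₀(48.3/3)
    = 0.07737 × 1.207 = 0.09337 m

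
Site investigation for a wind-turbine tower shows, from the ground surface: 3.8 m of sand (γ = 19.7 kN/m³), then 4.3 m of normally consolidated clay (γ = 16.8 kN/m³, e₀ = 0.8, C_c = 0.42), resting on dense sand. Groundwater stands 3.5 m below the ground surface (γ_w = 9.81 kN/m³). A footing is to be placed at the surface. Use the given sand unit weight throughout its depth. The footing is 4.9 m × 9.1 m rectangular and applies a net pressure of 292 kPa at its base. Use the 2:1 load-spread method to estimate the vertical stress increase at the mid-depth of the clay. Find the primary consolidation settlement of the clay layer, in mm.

Mid-depth of clay below the ground surface: z = 3.8 + 4.3/2 = 5.95 m.
Total vertical stress at mid-clay: σ_v = 19.7×3.8 + 16.8×2.15 = 110.98 kPa.
Pore pressure: u = 9.81×(5.95 − 3.5) = 24.035 kPa.
Initial effective stress: σ'_0 = σ_v − u = 110.98 − 24.035 = 86.945 kPa.
Stress increase at mid-clay by the 2:1 spreading method:
Δσ = qBL/((B+z)(L+z)) = 292×4.9×9.1/((4.9+5.95)(9.1+5.95)) = 79.736 kPa
Final effective stress: σ'_f = σ'_0 + Δσ = 86.945 + 79.736 = 166.68 kPa.
Normally consolidated clay, so the full stress increment lies on the virgin compression line:
S_c = C_c·H/(1+e₀)·log₁₀(σ'_f/σ'_0) = 0.42×4.3/(1+0.8)×log₁₀(166.68/86.945)
    = 1.0033 × 0.28264 = 0.2836 m

S_c ≈ 284 mm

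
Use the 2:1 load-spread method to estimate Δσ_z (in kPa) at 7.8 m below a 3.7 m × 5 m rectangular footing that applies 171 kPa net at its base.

By the 2:1 method the load spreads at 1 horizontal : 2 vertical, so at depth z the loaded area has grown by z in each plan dimension:
Δσ = qBL/((B+z)(L+z)) = 171×3.7×5/((3.7+7.8)(5+7.8)) = 21.491 kPa

Δσ_z ≈ 21.5 kPa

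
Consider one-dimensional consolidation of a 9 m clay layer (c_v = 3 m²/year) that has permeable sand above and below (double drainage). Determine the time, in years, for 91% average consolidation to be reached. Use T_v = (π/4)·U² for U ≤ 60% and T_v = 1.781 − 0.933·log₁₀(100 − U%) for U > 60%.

t ≈ 6.01 years

Drainage path length: H_d = H/2 = 4.5 m (double drainage).
U > 60%: T_v = 1.781 − 0.933·log₁₀(100 − 91) = 0.89069.
t = T_v·H_d²/c_v = 0.89069×4.5²/3 = 6.012 years.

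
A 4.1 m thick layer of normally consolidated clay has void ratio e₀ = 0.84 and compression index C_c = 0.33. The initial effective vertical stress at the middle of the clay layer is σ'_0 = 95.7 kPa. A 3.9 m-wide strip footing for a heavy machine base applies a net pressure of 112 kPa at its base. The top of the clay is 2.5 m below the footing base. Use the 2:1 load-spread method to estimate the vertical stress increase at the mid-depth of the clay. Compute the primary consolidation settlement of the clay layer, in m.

Mid-depth of clay below the footing base: z = 2.5 + 4.1/2 = 4.55 m.
Stress increase at mid-clay by the 2:1 spreading method:
Δσ = qB/(B+z) = 112×3.9/(3.9+4.55) = 51.692 kPa
Final effective stress: σ'_f = σ'_0 + Δσ = 95.7 + 51.692 = 147.39 kPa.
Normally consolidated clay, so the full stress increment lies on the virgin compression line:
S_c = C_c·H/(1+e₀)·log₁₀(σ'_f/σ'_0) = 0.33×4.1/(1+0.84)×log₁₀(147.39/95.7)
    = 0.73533 × 0.18756 = 0.1379 m

S_c ≈ 0.138 m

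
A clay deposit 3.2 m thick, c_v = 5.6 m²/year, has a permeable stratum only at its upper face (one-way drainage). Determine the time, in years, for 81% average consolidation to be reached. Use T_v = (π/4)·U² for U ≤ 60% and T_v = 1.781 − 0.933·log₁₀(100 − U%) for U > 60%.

t ≈ 1.08 years

Drainage path length: H_d = H = 3.2 m (single drainage).
U > 60%: T_v = 1.781 − 0.933·log₁₀(100 − 81) = 0.58792.
t = T_v·H_d²/c_v = 0.58792×3.2²/5.6 = 1.075 years.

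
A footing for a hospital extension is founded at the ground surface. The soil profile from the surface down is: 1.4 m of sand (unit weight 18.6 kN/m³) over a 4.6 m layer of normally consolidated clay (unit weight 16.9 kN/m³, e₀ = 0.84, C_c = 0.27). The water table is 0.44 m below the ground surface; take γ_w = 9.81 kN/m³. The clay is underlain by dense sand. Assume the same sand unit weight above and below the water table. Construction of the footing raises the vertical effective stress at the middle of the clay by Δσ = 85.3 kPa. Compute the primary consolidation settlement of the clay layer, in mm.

Mid-depth of clay below the ground surface: z = 1.4 + 4.6/2 = 3.7 m.
Total vertical stress at mid-clay: σ_v = 18.6×1.4 + 16.9×2.3 = 64.91 kPa.
Pore pressure: u = 9.81×(3.7 − 0.44) = 31.981 kPa.
Initial effective stress: σ'_0 = σ_v − u = 64.91 − 31.981 = 32.929 kPa.
Final effective stress: σ'_f = σ'_0 + Δσ = 32.929 + 85.3 = 118.23 kPa.
Normally consolidated clay, so the full stress increment lies on the virgin compression line:
S_c = C_c·H/(1+e₀)·log₁₀(σ'_f/σ'_0) = 0.27×4.6/(1+0.84)×log₁₀(118.23/32.929)
    = 0.675 × 0.55515 = 0.3747 m

S_c ≈ 375 mm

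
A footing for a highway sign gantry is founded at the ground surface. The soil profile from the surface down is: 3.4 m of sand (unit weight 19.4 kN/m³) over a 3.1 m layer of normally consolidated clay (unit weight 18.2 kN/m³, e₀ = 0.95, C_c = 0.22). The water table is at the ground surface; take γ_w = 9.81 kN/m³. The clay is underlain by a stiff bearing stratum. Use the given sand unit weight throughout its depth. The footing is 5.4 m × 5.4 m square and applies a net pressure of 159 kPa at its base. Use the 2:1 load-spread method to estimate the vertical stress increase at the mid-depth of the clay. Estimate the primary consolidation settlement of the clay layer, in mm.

Mid-depth of clay below the ground surface: z = 3.4 + 3.1/2 = 4.95 m.
Total vertical stress at mid-clay: σ_v = 19.4×3.4 + 18.2×1.55 = 94.17 kPa.
Pore pressure: u = 9.81×(4.95 − 0) = 48.56 kPa.
Initial effective stress: σ'_0 = σ_v − u = 94.17 − 48.56 = 45.61 kPa.
Stress increase at mid-clay by the 2:1 spreading method:
Δσ = qBL/((B+z)(L+z)) = 159×5.4×5.4/((5.4+4.95)(5.4+4.95)) = 43.282 kPa
Final effective stress: σ'_f = σ'_0 + Δσ = 45.61 + 43.282 = 88.892 kPa.
Normally consolidated clay, so the full stress increment lies on the virgin compression line:
S_c = C_c·H/(1+e₀)·log₁₀(σ'_f/σ'_0) = 0.22×3.1/(1+0.95)×log₁₀(88.892/45.61)
    = 0.34974 × 0.2898 = 0.1014 m

S_c ≈ 101 mm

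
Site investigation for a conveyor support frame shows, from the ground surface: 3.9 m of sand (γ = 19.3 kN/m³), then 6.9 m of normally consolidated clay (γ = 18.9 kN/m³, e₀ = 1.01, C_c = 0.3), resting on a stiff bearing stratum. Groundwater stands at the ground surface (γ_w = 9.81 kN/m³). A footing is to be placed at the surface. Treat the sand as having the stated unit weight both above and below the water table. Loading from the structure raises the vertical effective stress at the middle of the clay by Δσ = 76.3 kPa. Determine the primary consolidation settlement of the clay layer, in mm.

S_c ≈ 335 mm

Mid-depth of clay below the ground surface: z = 3.9 + 6.9/2 = 7.35 m.
Total vertical stress at mid-clay: σ_v = 19.3×3.9 + 18.9×3.45 = 140.47 kPa.
Pore pressure: u = 9.81×(7.35 − 0) = 72.103 kPa.
Initial effective stress: σ'_0 = σ_v − u = 140.47 − 72.103 = 68.367 kPa.
Final effective stress: σ'_f = σ'_0 + Δσ = 68.367 + 76.3 = 144.67 kPa.
Normally consolidated clay, so the full stress increment lies on the virgin compression line:
S_c = C_c·H/(1+e₀)·log₁₀(σ'_f/σ'_0) = 0.3×6.9/(1+1.01)×log₁₀(144.67/68.367)
    = 1.0299 × 0.32553 = 0.3353 m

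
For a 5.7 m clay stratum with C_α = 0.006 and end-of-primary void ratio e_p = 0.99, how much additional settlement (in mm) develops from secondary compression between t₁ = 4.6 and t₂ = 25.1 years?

Secondary compression: S_s = C_α·H/(1+e_p)·log₁₀(t₂/t₁)
S_s = 0.006×5.7/(1+0.99)×log₁₀(25.1/4.6)
    = 0.01719 × 0.7369 = 0.01266 m

S_s ≈ 12.7 mm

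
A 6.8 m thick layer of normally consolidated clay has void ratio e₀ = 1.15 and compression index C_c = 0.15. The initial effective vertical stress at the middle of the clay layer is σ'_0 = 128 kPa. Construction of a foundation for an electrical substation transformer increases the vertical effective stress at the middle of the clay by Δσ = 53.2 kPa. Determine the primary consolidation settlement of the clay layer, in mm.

Final effective stress: σ'_f = σ'_0 + Δσ = 128 + 53.2 = 181.2 kPa.
Normally consolidated clay, so the full stress increment lies on the virgin compression line:
S_c = C_c·H/(1+e₀)·log₁₀(σ'_f/σ'_0) = 0.15×6.8/(1+1.15)×log₁₀(181.2/128)
    = 0.47442 × 0.15095 = 0.07161 m

S_c ≈ 71.6 mm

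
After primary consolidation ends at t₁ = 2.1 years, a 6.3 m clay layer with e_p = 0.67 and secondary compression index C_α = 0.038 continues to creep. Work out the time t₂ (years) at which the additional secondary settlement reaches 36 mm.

t₂ ≈ 3.74 years

S_s = C_α·H/(1+e_p)·log₁₀(t₂/t₁) ⇒ log₁₀(t₂/t₁) = S_s·(1+e_p)/(C_α·H).
log₁₀(t₂/t₁) = 0.036 × (1+0.67) / (0.038×6.3) = 0.2511
t₂ = t₁ × 10^0.2511 = 2.1 × 1.783 = 3.744 years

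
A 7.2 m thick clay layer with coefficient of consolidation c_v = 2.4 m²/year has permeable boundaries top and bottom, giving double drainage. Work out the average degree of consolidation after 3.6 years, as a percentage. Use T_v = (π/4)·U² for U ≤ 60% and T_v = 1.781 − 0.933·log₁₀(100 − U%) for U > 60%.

Drainage path length: H_d = H/2 = 3.6 m (double drainage).
T_v = c_v·t/H_d² = 2.4×3.6/3.6² = 0.66667.
T_v = 0.66667 corresponds to the U > 60% branch:
U = 1 − 10^((1.781 − T_v)/0.933)/100 = 0.8436

U ≈ 84.4 %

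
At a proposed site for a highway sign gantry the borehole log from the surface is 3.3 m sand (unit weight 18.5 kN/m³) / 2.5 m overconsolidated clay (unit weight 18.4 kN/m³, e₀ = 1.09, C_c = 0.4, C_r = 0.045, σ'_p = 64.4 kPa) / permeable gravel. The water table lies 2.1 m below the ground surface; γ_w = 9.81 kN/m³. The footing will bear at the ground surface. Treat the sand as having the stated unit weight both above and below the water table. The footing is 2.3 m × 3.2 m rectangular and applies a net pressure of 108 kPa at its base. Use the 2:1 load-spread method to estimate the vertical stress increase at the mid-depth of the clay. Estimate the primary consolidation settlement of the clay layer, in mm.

Mid-depth of clay below the ground surface: z = 3.3 + 2.5/2 = 4.55 m.
Total vertical stress at mid-clay: σ_v = 18.5×3.3 + 18.4×1.25 = 84.05 kPa.
Pore pressure: u = 9.81×(4.55 − 2.1) = 24.035 kPa.
Initial effective stress: σ'_0 = σ_v − u = 84.05 − 24.035 = 60.015 kPa.
Stress increase at mid-clay by the 2:1 spreading method:
Δσ = qBL/((B+z)(L+z)) = 108×2.3×3.2/((2.3+4.55)(3.2+4.55)) = 14.973 kPa
Final effective stress: σ'_f = 60.015 + 14.973 = 74.988 kPa.
σ'_f = 74.988 > σ'_p = 64.4 kPa, so the stress path crosses the preconsolidation pressure — recompression up to σ'_p, then virgin compression beyond:
S_c = H/(1+e₀)·[C_r·log₁₀(σ'_p/σ'_0) + C_c·log₁₀(σ'_f/σ'_p)]
    = 2.5/2.09 × [0.045×log₁₀(64.4/60.015) + 0.4×log₁₀(74.988/64.4)]
    = 1.1962 × [0.0013782 + 0.026442] = 0.03328 m

S_c ≈ 33.3 mm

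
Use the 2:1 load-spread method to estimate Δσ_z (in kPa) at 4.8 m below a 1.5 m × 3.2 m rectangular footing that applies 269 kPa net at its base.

By the 2:1 method the load spreads at 1 horizontal : 2 vertical, so at depth z the loaded area has grown by z in each plan dimension:
Δσ = qBL/((B+z)(L+z)) = 269×1.5×3.2/((1.5+4.8)(3.2+4.8)) = 25.619 kPa

Δσ_z ≈ 25.6 kPa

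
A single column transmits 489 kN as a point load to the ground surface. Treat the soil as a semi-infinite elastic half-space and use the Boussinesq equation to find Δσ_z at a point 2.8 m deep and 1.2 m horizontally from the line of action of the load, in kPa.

Δσ_z ≈ 19.5 kPa

Boussinesq vertical stress below a point load on an elastic half-space:
Δσ_z = 3P/(2πz²) · [1 + (r/z)²]^(−5/2)
r/z = 1.2/2.8 = 0.42857; [1+(r/z)²]^(−5/2) = 0.65602.
Δσ_z = 3×489/(2π×2.8²) × 0.65602 = 29.781 × 0.65602 = 19.54 kPa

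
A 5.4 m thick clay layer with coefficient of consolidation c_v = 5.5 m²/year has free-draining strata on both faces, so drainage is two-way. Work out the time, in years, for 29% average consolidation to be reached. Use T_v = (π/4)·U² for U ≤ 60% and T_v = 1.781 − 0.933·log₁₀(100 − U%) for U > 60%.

Drainage path length: H_d = H/2 = 2.7 m (double drainage).
U ≤ 60%: T_v = (π/4)·U² = (π/4)×0.29² = 0.066052.
t = T_v·H_d²/c_v = 0.066052×2.7²/5.5 = 0.08755 years.

t ≈ 0.0875 years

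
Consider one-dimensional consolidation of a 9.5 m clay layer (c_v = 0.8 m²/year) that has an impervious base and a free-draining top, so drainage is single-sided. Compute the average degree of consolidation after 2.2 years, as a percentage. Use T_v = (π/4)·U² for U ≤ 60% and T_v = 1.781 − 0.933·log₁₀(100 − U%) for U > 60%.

U ≈ 15.8 %

Drainage path length: H_d = H = 9.5 m (single drainage).
T_v = c_v·t/H_d² = 0.8×2.2/9.5² = 0.019501.
T_v = 0.019501 corresponds to the U ≤ 60% branch:
U = √(4T_v/π) = 0.1576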